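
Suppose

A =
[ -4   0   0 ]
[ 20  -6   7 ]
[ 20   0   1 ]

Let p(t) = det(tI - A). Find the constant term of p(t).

-24

p(t) = t^3 + 9t^2 + 14t - 24.
The constant term is -24.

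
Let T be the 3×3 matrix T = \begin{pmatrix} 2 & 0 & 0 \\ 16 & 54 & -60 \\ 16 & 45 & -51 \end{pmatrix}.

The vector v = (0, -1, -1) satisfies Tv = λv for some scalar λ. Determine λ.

Compute Tv: T·(0, -1, -1) = (0, 6, 6).
Since Tv = λv, compare component 2: 6 = λ·-1, so λ = -6.

-6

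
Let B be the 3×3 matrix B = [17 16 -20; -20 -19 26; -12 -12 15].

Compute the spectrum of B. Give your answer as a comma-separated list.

1, 3, 9

The characteristic polynomial is p(λ) = det(λI - B).
Cofactor expansion gives p(λ) = λ^3 - 13λ^2 + 39λ - 27.
Rational-root test: λ = 3 gives p(3) = 0.
Dividing by (λ - 3) leaves λ^2 - 10λ + 9.
The quadratic factors as (λ - 1)·(λ - 9).
Eigenvalues: 1, 3, 9.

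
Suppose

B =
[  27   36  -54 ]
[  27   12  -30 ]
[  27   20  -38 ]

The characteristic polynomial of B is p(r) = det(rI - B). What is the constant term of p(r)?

0

p(r) = r^3 - r^2 - 72r.
The constant term is 0.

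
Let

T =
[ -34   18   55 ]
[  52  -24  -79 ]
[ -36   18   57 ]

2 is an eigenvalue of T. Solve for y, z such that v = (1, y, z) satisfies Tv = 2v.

We need (T - 2I)v = 0.
T - 2I = [[-36, 18, 55], [52, -26, -79], [-36, 18, 55]].
Row 1: (-36)·1 + (18)·y + (55)·z = 0
Row 2: (52)·1 + (-26)·y + (-79)·z = 0
Row 3: (-36)·1 + (18)·y + (55)·z = 0
Solving gives y = 2, z = 0.
Check: T·(1, 2, 0) = (2, 4, 0) = 2·(1, 2, 0).

2, 0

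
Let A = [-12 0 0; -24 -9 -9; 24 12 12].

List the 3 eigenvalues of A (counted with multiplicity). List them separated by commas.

Compute the characteristic polynomial p(t) = det(tI - A).
Expanding the 3×3 determinant: p(t) = t^3 + 9t^2 - 36t.
Try t = 3: p(3) = 0, so 3 is a root.
Dividing by (t - 3) leaves t^2 + 12t.
The quadratic factors as (t + 12)·t.
Eigenvalues: -12, 0, 3.

-12, 0, 3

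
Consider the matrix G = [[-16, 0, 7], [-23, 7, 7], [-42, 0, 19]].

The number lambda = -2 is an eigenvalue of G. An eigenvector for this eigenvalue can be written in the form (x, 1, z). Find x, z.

1, 2

We need (G + 2I)v = 0.
G + 2I = [[-14, 0, 7], [-23, 9, 7], [-42, 0, 21]].
Row 1: (-14)·x + (0)·1 + (7)·z = 0
Row 2: (-23)·x + (9)·1 + (7)·z = 0
Row 3: (-42)·x + (0)·1 + (21)·z = 0
Solving gives x = 1, z = 2.
Check: G·(1, 1, 2) = (-2, -2, -4) = -2·(1, 1, 2).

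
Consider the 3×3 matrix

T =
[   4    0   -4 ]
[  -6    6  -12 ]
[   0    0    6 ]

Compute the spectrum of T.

The characteristic polynomial is p(t) = det(tI - T).
Cofactor expansion gives p(t) = t^3 - 16t^2 + 84t - 144.
Rational-root test: t = 4 gives p(4) = 0.
Dividing by (t - 4) leaves t^2 - 12t + 36.
The quadratic factor is (t - 6)^2.
Eigenvalues: 4, 6, 6.

4, 6, 6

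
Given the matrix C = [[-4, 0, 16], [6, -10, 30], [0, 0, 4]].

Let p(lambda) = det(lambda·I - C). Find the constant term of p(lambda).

-160

p(lambda) = lambda^3 + 10·lambda^2 - 16·lambda - 160.
The constant term is -160.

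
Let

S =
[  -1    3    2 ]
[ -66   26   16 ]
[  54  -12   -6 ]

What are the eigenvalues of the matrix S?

2, 8, 9

Set up det(rI - S) = 0.
Expanding along the first row, p(r) = r^3 - 19r^2 + 106r - 144.
Rational-root test: r = 2 gives p(2) = 0.
Dividing by (r - 2) leaves r^2 - 17r + 72.
The quadratic factors as (r - 8)·(r - 9).
Eigenvalues: 2, 8, 9.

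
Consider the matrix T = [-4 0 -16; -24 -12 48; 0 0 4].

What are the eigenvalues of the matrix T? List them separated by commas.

-12, -4, 4

The characteristic polynomial is p(λ) = det(λI - T).
Expanding along the first row, p(λ) = λ^3 + 12λ^2 - 16λ - 192.
Since p(4) = 0, λ = 4 is a root.
Factor out (λ - 4): p(λ) = (λ - 4)·(λ^2 + 16λ + 48).
The quadratic factors as (λ + 12)·(λ + 4).
Eigenvalues: -12, -4, 4.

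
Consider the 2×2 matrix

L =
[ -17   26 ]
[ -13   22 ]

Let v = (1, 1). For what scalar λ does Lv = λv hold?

Compute Lv: L·(1, 1) = (9, 9).
Since Lv = λv, compare component 1: 9 = λ·1, so λ = 9.

9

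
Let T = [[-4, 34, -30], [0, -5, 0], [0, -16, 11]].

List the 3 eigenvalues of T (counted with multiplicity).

The characteristic polynomial is p(s) = det(sI - T).
Cofactor expansion gives p(s) = s^3 - 2s^2 - 79s - 220.
Try s = -4: p(-4) = 0, so -4 is a root.
Factor out (s + 4): p(s) = (s + 4)·(s^2 - 6s - 55).
The quadratic factors as (s + 5)·(s - 11).
Eigenvalues: -5, -4, 11.

-5, -4, 11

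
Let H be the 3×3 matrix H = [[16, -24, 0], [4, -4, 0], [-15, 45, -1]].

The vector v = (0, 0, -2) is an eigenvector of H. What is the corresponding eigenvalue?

Compute Hv: H·(0, 0, -2) = (0, 0, 2).
Since Hv = λv, compare component 3: 2 = λ·-2, so λ = -1.

-1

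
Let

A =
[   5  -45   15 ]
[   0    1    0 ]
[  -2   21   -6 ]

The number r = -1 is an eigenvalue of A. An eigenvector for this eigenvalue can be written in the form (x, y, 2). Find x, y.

-5, 0

We need (A + 1I)v = 0.
A + 1I = [[6, -45, 15], [0, 2, 0], [-2, 21, -5]].
Row 1: (6)·x + (-45)·y + (15)·2 = 0
Row 2: (0)·x + (2)·y + (0)·2 = 0
Row 3: (-2)·x + (21)·y + (-5)·2 = 0
Solving gives x = -5, y = 0.
Check: A·(-5, 0, 2) = (5, 0, -2) = -1·(-5, 0, 2).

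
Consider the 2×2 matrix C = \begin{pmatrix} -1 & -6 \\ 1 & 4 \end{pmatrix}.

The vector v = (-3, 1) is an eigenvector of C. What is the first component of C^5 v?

-3

First find the eigenvalue: Cv = (-3, 1) = 1·(-3, 1), so λ = 1.
Then C^5 v = λ^5·v = 1^5·(-3, 1) = 1·(-3, 1) = (-3, 1).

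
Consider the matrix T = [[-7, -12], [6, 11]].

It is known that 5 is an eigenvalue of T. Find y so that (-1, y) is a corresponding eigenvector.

1

We need (T - 5I)v = 0.
T - 5I = [[-12, -12], [6, 6]].
Row 1: (-12)·-1 + (-12)·y = 0
Row 2: (6)·-1 + (6)·y = 0
Solving gives y = 1.
Check: T·(-1, 1) = (-5, 5) = 5·(-1, 1).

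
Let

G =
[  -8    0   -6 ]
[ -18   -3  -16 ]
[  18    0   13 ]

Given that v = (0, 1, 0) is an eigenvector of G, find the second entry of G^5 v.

First find the eigenvalue: Gv = (0, -3, 0) = -3·(0, 1, 0), so λ = -3.
Then G^5 v = λ^5·v = (-3)^5·(0, 1, 0) = -243·(0, 1, 0) = (0, -243, 0).

-243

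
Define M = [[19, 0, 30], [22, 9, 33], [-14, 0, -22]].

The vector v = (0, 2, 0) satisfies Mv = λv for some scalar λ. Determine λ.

Compute Mv: M·(0, 2, 0) = (0, 18, 0).
Since Mv = λv, compare component 2: 18 = λ·2, so λ = 9.

9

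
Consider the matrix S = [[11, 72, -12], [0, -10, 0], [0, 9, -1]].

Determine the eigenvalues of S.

Set up det(λI - S) = 0.
Expanding along the first row, p(λ) = λ^3 - 111λ - 110.
Try λ = 11: p(11) = 0, so 11 is a root.
Dividing by (λ - 11) leaves λ^2 + 11λ + 10.
The quadratic factors as (λ + 10)·(λ + 1).
Eigenvalues: -10, -1, 11.

-10, -1, 11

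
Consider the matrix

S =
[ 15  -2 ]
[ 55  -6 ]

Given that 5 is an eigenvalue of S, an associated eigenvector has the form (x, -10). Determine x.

-2

We need (S - 5I)v = 0.
S - 5I = [[10, -2], [55, -11]].
Row 1: (10)·x + (-2)·-10 = 0
Row 2: (55)·x + (-11)·-10 = 0
Solving gives x = -2.
Check: S·(-2, -10) = (-10, -50) = 5·(-2, -10).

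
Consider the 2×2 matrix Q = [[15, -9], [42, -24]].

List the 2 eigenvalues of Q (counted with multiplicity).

-6, -3

det(Q - lambda·I) = (15 - lambda)(-24 - lambda) - (-9)·(42) = lambda^2 + 9·lambda + 18.
This factors as (lambda + 6)·(lambda + 3) = 0.
Eigenvalues: -6, -3.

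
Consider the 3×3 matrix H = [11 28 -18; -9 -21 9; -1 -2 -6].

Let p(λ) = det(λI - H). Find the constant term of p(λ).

126

p(λ) = λ^3 + 16λ^2 + 81λ + 126.
The constant term is 126.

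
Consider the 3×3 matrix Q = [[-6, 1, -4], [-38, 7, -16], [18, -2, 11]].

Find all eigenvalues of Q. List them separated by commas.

3, 4, 5

The characteristic polynomial is p(λ) = det(λI - Q).
Expanding along the first row, p(λ) = λ^3 - 12λ^2 + 47λ - 60.
Since p(3) = 0, λ = 3 is a root.
Dividing by (λ - 3) leaves λ^2 - 9λ + 20.
The quadratic factors as (λ - 4)·(λ - 5).
Eigenvalues: 3, 4, 5.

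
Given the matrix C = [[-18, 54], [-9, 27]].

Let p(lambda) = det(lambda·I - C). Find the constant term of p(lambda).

p(lambda) = lambda^2 - 9·lambda.
The constant term is 0.

0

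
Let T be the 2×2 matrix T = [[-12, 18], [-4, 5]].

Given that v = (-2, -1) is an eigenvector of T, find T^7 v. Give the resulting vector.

(4374, 2187)

First find the eigenvalue: Tv = (6, 3) = -3·(-2, -1), so λ = -3.
Then T^7 v = λ^7·v = (-3)^7·(-2, -1) = -2187·(-2, -1) = (4374, 2187).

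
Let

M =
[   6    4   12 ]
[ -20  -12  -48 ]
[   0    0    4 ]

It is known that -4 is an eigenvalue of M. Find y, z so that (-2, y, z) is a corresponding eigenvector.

We need (M + 4I)v = 0.
M + 4I = [[10, 4, 12], [-20, -8, -48], [0, 0, 8]].
Row 1: (10)·-2 + (4)·y + (12)·z = 0
Row 2: (-20)·-2 + (-8)·y + (-48)·z = 0
Row 3: (0)·-2 + (0)·y + (8)·z = 0
Solving gives y = 5, z = 0.
Check: M·(-2, 5, 0) = (8, -20, 0) = -4·(-2, 5, 0).

5, 0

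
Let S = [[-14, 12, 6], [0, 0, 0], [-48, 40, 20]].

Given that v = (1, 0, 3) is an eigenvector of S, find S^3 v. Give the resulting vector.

(64, 0, 192)

First find the eigenvalue: Sv = (4, 0, 12) = 4·(1, 0, 3), so λ = 4.
Then S^3 v = λ^3·v = 4^3·(1, 0, 3) = 64·(1, 0, 3) = (64, 0, 192).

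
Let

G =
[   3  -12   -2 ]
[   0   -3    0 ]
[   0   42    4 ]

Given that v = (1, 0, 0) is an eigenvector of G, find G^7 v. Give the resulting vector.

First find the eigenvalue: Gv = (3, 0, 0) = 3·(1, 0, 0), so λ = 3.
Then G^7 v = λ^7·v = 3^7·(1, 0, 0) = 2187·(1, 0, 0) = (2187, 0, 0).

(2187, 0, 0)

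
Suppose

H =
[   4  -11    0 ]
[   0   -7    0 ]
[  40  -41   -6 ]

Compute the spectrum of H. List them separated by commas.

-7, -6, 4

Set up det(μI - H) = 0.
Expanding the 3×3 determinant: p(μ) = μ^3 + 9μ^2 - 10μ - 168.
Try μ = -7: p(-7) = 0, so -7 is a root.
Dividing by (μ + 7) leaves μ^2 + 2μ - 24.
The quadratic factors as (μ + 6)·(μ - 4).
Eigenvalues: -7, -6, 4.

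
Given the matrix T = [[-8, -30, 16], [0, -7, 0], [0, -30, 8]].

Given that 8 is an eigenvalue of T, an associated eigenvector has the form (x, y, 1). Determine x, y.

We need (T - 8I)v = 0.
T - 8I = [[-16, -30, 16], [0, -15, 0], [0, -30, 0]].
Row 1: (-16)·x + (-30)·y + (16)·1 = 0
Row 2: (0)·x + (-15)·y + (0)·1 = 0
Row 3: (0)·x + (-30)·y + (0)·1 = 0
Solving gives x = 1, y = 0.
Check: T·(1, 0, 1) = (8, 0, 8) = 8·(1, 0, 1).

1, 0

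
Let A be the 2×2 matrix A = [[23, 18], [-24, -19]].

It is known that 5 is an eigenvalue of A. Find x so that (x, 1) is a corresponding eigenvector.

-1

We need (A - 5I)v = 0.
A - 5I = [[18, 18], [-24, -24]].
Row 1: (18)·x + (18)·1 = 0
Row 2: (-24)·x + (-24)·1 = 0
Solving gives x = -1.
Check: A·(-1, 1) = (-5, 5) = 5·(-1, 1).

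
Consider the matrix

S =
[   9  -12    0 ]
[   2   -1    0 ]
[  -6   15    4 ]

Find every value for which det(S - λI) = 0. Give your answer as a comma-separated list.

3, 4, 5

Set up det(tI - S) = 0.
Expanding the 3×3 determinant: p(t) = t^3 - 12t^2 + 47t - 60.
Rational-root test: t = 3 gives p(3) = 0.
Factor out (t - 3): p(t) = (t - 3)·(t^2 - 9t + 20).
The quadratic factors as (t - 4)·(t - 5).
Eigenvalues: 3, 4, 5.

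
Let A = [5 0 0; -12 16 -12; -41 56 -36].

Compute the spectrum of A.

-12, -8, 5

Compute the characteristic polynomial p(t) = det(tI - A).
Expanding along the first row, p(t) = t^3 + 15t^2 - 4t - 480.
Rational-root test: t = -12 gives p(-12) = 0.
Factor out (t + 12): p(t) = (t + 12)·(t^2 + 3t - 40).
The quadratic factors as (t + 8)·(t - 5).
Eigenvalues: -12, -8, 5.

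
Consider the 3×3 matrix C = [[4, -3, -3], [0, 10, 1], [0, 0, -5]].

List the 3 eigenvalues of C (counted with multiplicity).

-5, 4, 10

C is upper triangular, so its eigenvalues are the diagonal entries.
Diagonal: 4, 10, -5.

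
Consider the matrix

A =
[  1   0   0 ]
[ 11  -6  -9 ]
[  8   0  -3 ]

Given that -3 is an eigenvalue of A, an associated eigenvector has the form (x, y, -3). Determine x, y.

0, 9

We need (A + 3I)v = 0.
A + 3I = [[4, 0, 0], [11, -3, -9], [8, 0, 0]].
Row 1: (4)·x + (0)·y + (0)·-3 = 0
Row 2: (11)·x + (-3)·y + (-9)·-3 = 0
Row 3: (8)·x + (0)·y + (0)·-3 = 0
Solving gives x = 0, y = 9.
Check: A·(0, 9, -3) = (0, -27, 9) = -3·(0, 9, -3).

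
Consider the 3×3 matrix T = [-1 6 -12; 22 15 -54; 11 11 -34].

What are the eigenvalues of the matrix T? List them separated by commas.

-12, -7, -1

Compute the characteristic polynomial p(lambda) = det(lambda·I - T).
Expanding along the first row, p(lambda) = lambda^3 + 20·lambda^2 + 103·lambda + 84.
Rational-root test: lambda = -1 gives p(-1) = 0.
Dividing by (lambda + 1) leaves lambda^2 + 19·lambda + 84.
The quadratic factors as (lambda + 12)·(lambda + 7).
Eigenvalues: -12, -7, -1.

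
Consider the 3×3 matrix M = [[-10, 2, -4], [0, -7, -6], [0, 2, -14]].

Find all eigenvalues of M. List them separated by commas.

Compute the characteristic polynomial p(r) = det(rI - M).
Expanding along the first row, p(r) = r^3 + 31r^2 + 320r + 1100.
Since p(-10) = 0, r = -10 is a root.
Factor out (r + 10): p(r) = (r + 10)·(r^2 + 21r + 110).
The quadratic factors as (r + 11)·(r + 10).
Eigenvalues: -11, -10, -10.

-11, -10, -10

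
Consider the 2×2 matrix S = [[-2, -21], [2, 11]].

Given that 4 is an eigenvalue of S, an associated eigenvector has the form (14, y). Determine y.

-4

We need (S - 4I)v = 0.
S - 4I = [[-6, -21], [2, 7]].
Row 1: (-6)·14 + (-21)·y = 0
Row 2: (2)·14 + (7)·y = 0
Solving gives y = -4.
Check: S·(14, -4) = (56, -16) = 4·(14, -4).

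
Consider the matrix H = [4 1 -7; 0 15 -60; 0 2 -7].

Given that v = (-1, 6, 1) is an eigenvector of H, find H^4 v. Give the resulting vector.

First find the eigenvalue: Hv = (-5, 30, 5) = 5·(-1, 6, 1), so λ = 5.
Then H^4 v = λ^4·v = 5^4·(-1, 6, 1) = 625·(-1, 6, 1) = (-625, 3750, 625).

(-625, 3750, 625)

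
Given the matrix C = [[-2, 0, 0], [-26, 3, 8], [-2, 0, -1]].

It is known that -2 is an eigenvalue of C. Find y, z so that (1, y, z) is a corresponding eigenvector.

2, 2

We need (C + 2I)v = 0.
C + 2I = [[0, 0, 0], [-26, 5, 8], [-2, 0, 1]].
Row 1: (0)·1 + (0)·y + (0)·z = 0
Row 2: (-26)·1 + (5)·y + (8)·z = 0
Row 3: (-2)·1 + (0)·y + (1)·z = 0
Solving gives y = 2, z = 2.
Check: C·(1, 2, 2) = (-2, -4, -4) = -2·(1, 2, 2).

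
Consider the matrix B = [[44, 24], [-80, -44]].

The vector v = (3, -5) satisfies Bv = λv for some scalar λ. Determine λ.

Compute Bv: B·(3, -5) = (12, -20).
Since Bv = λv, compare component 1: 12 = λ·3, so λ = 4.

4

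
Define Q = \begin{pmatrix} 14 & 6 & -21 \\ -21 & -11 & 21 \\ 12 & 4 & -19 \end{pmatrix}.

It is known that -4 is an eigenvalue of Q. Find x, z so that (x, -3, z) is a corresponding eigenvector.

1, 0

We need (Q + 4I)v = 0.
Q + 4I = [[18, 6, -21], [-21, -7, 21], [12, 4, -15]].
Row 1: (18)·x + (6)·-3 + (-21)·z = 0
Row 2: (-21)·x + (-7)·-3 + (21)·z = 0
Row 3: (12)·x + (4)·-3 + (-15)·z = 0
Solving gives x = 1, z = 0.
Check: Q·(1, -3, 0) = (-4, 12, 0) = -4·(1, -3, 0).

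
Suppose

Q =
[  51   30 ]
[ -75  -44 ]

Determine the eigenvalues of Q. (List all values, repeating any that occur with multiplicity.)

1, 6

det(Q - rI) = (51 - r)(-44 - r) - (30)·(-75) = r^2 - 7r + 6.
This factors as (r - 1)·(r - 6) = 0.
Eigenvalues: 1, 6.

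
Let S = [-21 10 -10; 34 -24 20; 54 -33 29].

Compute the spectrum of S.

The characteristic polynomial is p(r) = det(rI - S).
Expanding the 3×3 determinant: p(r) = r^3 + 16r^2 + 59r + 44.
Since p(-1) = 0, r = -1 is a root.
Factor out (r + 1): p(r) = (r + 1)·(r^2 + 15r + 44).
The quadratic factors as (r + 11)·(r + 4).
Eigenvalues: -11, -4, -1.

-11, -4, -1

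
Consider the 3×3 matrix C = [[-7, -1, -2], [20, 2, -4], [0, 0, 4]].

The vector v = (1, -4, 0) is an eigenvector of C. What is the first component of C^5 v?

First find the eigenvalue: Cv = (-3, 12, 0) = -3·(1, -4, 0), so λ = -3.
Then C^5 v = λ^5·v = (-3)^5·(1, -4, 0) = -243·(1, -4, 0) = (-243, 972, 0).

-243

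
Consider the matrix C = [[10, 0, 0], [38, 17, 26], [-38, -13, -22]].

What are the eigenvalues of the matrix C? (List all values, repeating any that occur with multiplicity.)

Compute the characteristic polynomial p(lambda) = det(lambda·I - C).
Expanding the 3×3 determinant: p(lambda) = lambda^3 - 5·lambda^2 - 86·lambda + 360.
Since p(10) = 0, lambda = 10 is a root.
Factor out (lambda - 10): p(lambda) = (lambda - 10)·(lambda^2 + 5·lambda - 36).
The quadratic factors as (lambda + 9)·(lambda - 4).
Eigenvalues: -9, 4, 10.

-9, 4, 10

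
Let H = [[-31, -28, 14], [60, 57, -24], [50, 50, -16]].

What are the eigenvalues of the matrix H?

Compute the characteristic polynomial p(lambda) = det(lambda·I - H).
Cofactor expansion gives p(lambda) = lambda^3 - 10·lambda^2 - 3·lambda + 108.
Try lambda = 4: p(4) = 0, so 4 is a root.
Dividing by (lambda - 4) leaves lambda^2 - 6·lambda - 27.
The quadratic factors as (lambda + 3)·(lambda - 9).
Eigenvalues: -3, 4, 9.

-3, 4, 9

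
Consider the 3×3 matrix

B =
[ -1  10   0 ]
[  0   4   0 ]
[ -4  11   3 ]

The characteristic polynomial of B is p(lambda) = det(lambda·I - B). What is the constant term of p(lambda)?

p(lambda) = lambda^3 - 6·lambda^2 + 5·lambda + 12.
The constant term is 12.

12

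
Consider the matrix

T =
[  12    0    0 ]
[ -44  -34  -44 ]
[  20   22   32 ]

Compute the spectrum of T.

-12, 10, 12

The characteristic polynomial is p(r) = det(rI - T).
Cofactor expansion gives p(r) = r^3 - 10r^2 - 144r + 1440.
Since p(-12) = 0, r = -12 is a root.
Dividing by (r + 12) leaves r^2 - 22r + 120.
The quadratic factors as (r - 10)·(r - 12).
Eigenvalues: -12, 10, 12.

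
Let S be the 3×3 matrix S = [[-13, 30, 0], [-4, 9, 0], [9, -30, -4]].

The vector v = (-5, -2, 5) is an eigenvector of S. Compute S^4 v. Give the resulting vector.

(-5, -2, 5)

First find the eigenvalue: Sv = (5, 2, -5) = -1·(-5, -2, 5), so λ = -1.
Then S^4 v = λ^4·v = (-1)^4·(-5, -2, 5) = 1·(-5, -2, 5) = (-5, -2, 5).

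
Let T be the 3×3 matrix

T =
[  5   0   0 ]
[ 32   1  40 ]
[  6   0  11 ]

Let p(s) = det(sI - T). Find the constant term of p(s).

-55

p(s) = s^3 - 17s^2 + 71s - 55.
The constant term is -55.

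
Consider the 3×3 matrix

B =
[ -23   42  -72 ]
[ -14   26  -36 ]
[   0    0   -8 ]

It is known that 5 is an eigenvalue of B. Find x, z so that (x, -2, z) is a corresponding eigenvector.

-3, 0

We need (B - 5I)v = 0.
B - 5I = [[-28, 42, -72], [-14, 21, -36], [0, 0, -13]].
Row 1: (-28)·x + (42)·-2 + (-72)·z = 0
Row 2: (-14)·x + (21)·-2 + (-36)·z = 0
Row 3: (0)·x + (0)·-2 + (-13)·z = 0
Solving gives x = -3, z = 0.
Check: B·(-3, -2, 0) = (-15, -10, 0) = 5·(-3, -2, 0).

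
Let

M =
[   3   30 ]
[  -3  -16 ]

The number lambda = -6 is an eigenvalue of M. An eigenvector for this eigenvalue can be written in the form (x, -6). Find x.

We need (M + 6I)v = 0.
M + 6I = [[9, 30], [-3, -10]].
Row 1: (9)·x + (30)·-6 = 0
Row 2: (-3)·x + (-10)·-6 = 0
Solving gives x = 20.
Check: M·(20, -6) = (-120, 36) = -6·(20, -6).

20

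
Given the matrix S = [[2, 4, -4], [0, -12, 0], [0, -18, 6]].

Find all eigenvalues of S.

-12, 2, 6

The characteristic polynomial is p(λ) = det(λI - S).
Expanding the 3×3 determinant: p(λ) = λ^3 + 4λ^2 - 84λ + 144.
Try λ = 2: p(2) = 0, so 2 is a root.
Dividing by (λ - 2) leaves λ^2 + 6λ - 72.
The quadratic factors as (λ + 12)·(λ - 6).
Eigenvalues: -12, 2, 6.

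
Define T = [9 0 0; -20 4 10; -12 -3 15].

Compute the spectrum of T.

Set up det(tI - T) = 0.
Cofactor expansion gives p(t) = t^3 - 28t^2 + 261t - 810.
Since p(10) = 0, t = 10 is a root.
Dividing by (t - 10) leaves t^2 - 18t + 81.
The quadratic factor is (t - 9)^2.
Eigenvalues: 9, 9, 10.

9, 9, 10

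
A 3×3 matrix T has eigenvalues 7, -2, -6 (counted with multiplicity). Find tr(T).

-1

trace(T) is the sum of the eigenvalues: (7) + (-2) + (-6) = -1.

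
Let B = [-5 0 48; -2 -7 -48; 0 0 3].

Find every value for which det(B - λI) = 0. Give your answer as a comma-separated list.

-7, -5, 3

The characteristic polynomial is p(λ) = det(λI - B).
Cofactor expansion gives p(λ) = λ^3 + 9λ^2 - λ - 105.
Rational-root test: λ = -7 gives p(-7) = 0.
Factor out (λ + 7): p(λ) = (λ + 7)·(λ^2 + 2λ - 15).
The quadratic factors as (λ + 5)·(λ - 3).
Eigenvalues: -7, -5, 3.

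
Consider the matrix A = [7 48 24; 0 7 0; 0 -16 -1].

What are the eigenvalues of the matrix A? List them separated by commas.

-1, 7, 7

Compute the characteristic polynomial p(t) = det(tI - A).
Expanding the 3×3 determinant: p(t) = t^3 - 13t^2 + 35t + 49.
Rational-root test: t = 7 gives p(7) = 0.
Dividing by (t - 7) leaves t^2 - 6t - 7.
The quadratic factors as (t + 1)·(t - 7).
Eigenvalues: -1, 7, 7.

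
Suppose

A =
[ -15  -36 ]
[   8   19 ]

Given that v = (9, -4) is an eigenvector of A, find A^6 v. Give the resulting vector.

First find the eigenvalue: Av = (9, -4) = 1·(9, -4), so λ = 1.
Then A^6 v = λ^6·v = 1^6·(9, -4) = 1·(9, -4) = (9, -4).

(9, -4)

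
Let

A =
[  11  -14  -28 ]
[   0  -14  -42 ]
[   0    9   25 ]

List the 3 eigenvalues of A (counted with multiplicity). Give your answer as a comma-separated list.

Compute the characteristic polynomial p(λ) = det(λI - A).
Cofactor expansion gives p(λ) = λ^3 - 22λ^2 + 149λ - 308.
Since p(4) = 0, λ = 4 is a root.
Factor out (λ - 4): p(λ) = (λ - 4)·(λ^2 - 18λ + 77).
The quadratic factors as (λ - 7)·(λ - 11).
Eigenvalues: 4, 7, 11.

4, 7, 11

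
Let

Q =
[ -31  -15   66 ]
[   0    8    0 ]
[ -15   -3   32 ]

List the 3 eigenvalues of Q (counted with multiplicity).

Set up det(λI - Q) = 0.
Cofactor expansion gives p(λ) = λ^3 - 9λ^2 + 6λ + 16.
Rational-root test: λ = 2 gives p(2) = 0.
Dividing by (λ - 2) leaves λ^2 - 7λ - 8.
The quadratic factors as (λ + 1)·(λ - 8).
Eigenvalues: -1, 2, 8.

-1, 2, 8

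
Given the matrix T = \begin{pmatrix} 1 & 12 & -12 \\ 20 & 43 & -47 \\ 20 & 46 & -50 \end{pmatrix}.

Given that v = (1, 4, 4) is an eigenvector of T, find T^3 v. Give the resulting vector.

(1, 4, 4)

First find the eigenvalue: Tv = (1, 4, 4) = 1·(1, 4, 4), so λ = 1.
Then T^3 v = λ^3·v = 1^3·(1, 4, 4) = 1·(1, 4, 4) = (1, 4, 4).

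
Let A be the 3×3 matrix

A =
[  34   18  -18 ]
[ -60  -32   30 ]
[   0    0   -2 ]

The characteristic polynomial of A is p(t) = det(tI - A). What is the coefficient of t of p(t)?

-12

p(t) = t^3 - 12t - 16.
The coefficient of t is -12.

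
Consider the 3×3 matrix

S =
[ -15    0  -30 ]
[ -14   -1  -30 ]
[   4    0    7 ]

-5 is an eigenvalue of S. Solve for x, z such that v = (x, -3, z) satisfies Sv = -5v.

We need (S + 5I)v = 0.
S + 5I = [[-10, 0, -30], [-14, 4, -30], [4, 0, 12]].
Row 1: (-10)·x + (0)·-3 + (-30)·z = 0
Row 2: (-14)·x + (4)·-3 + (-30)·z = 0
Row 3: (4)·x + (0)·-3 + (12)·z = 0
Solving gives x = -3, z = 1.
Check: S·(-3, -3, 1) = (15, 15, -5) = -5·(-3, -3, 1).

-3, 1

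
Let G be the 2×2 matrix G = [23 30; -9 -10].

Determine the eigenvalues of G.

det(G - μI) = (23 - μ)(-10 - μ) - (30)·(-9) = μ^2 - 13μ + 40.
This factors as (μ - 5)·(μ - 8) = 0.
Eigenvalues: 5, 8.

5, 8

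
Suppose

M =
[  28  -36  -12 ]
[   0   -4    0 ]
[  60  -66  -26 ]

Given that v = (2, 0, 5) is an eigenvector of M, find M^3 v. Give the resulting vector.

(-16, 0, -40)

First find the eigenvalue: Mv = (-4, 0, -10) = -2·(2, 0, 5), so λ = -2.
Then M^3 v = λ^3·v = (-2)^3·(2, 0, 5) = -8·(2, 0, 5) = (-16, 0, -40).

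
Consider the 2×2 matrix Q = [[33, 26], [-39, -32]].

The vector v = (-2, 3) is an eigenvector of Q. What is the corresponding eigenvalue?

Compute Qv: Q·(-2, 3) = (12, -18).
Since Qv = λv, compare component 1: 12 = λ·-2, so λ = -6.

-6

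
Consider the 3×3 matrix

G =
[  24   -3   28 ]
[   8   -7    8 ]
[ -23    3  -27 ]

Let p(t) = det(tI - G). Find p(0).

-28

p(0) = det(0·I − G) = det(−G) = (−1)^3·det(G).
det(G) = 28, so p(0) = -28.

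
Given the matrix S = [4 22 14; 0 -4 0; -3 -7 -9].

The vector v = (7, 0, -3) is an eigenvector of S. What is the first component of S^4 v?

112

First find the eigenvalue: Sv = (-14, 0, 6) = -2·(7, 0, -3), so λ = -2.
Then S^4 v = λ^4·v = (-2)^4·(7, 0, -3) = 16·(7, 0, -3) = (112, 0, -48).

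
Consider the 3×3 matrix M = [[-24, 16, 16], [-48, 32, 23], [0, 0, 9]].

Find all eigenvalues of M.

Compute the characteristic polynomial p(λ) = det(λI - M).
Cofactor expansion gives p(λ) = λ^3 - 17λ^2 + 72λ.
Rational-root test: λ = 9 gives p(9) = 0.
Factor out (λ - 9): p(λ) = (λ - 9)·(λ^2 - 8λ).
The quadratic factors as λ·(λ - 8).
Eigenvalues: 0, 8, 9.

0, 8, 9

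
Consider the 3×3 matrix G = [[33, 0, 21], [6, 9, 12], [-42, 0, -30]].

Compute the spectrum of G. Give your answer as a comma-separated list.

-9, 9, 12

Compute the characteristic polynomial p(s) = det(sI - G).
Expanding the 3×3 determinant: p(s) = s^3 - 12s^2 - 81s + 972.
Rational-root test: s = 9 gives p(9) = 0.
Factor out (s - 9): p(s) = (s - 9)·(s^2 - 3s - 108).
The quadratic factors as (s + 9)·(s - 12).
Eigenvalues: -9, 9, 12.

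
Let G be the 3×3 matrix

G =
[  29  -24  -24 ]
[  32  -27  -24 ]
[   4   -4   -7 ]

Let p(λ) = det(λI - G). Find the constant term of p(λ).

p(λ) = λ^3 + 5λ^2 - 29λ - 105.
The constant term is -105.

-105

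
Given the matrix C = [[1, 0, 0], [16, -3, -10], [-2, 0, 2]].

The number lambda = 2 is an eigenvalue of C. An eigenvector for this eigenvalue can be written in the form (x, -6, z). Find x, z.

We need (C - 2I)v = 0.
C - 2I = [[-1, 0, 0], [16, -5, -10], [-2, 0, 0]].
Row 1: (-1)·x + (0)·-6 + (0)·z = 0
Row 2: (16)·x + (-5)·-6 + (-10)·z = 0
Row 3: (-2)·x + (0)·-6 + (0)·z = 0
Solving gives x = 0, z = 3.
Check: C·(0, -6, 3) = (0, -12, 6) = 2·(0, -6, 3).

0, 3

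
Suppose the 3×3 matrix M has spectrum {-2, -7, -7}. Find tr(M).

-16

trace(M) is the sum of the eigenvalues: (-2) + (-7) + (-7) = -16.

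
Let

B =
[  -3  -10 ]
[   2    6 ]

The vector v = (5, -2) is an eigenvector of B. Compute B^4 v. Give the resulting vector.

First find the eigenvalue: Bv = (5, -2) = 1·(5, -2), so λ = 1.
Then B^4 v = λ^4·v = 1^4·(5, -2) = 1·(5, -2) = (5, -2).

(5, -2)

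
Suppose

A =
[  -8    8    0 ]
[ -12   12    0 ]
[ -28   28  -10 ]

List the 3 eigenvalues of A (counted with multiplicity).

-10, 0, 4

Compute the characteristic polynomial p(r) = det(rI - A).
Cofactor expansion gives p(r) = r^3 + 6r^2 - 40r.
Rational-root test: r = 4 gives p(4) = 0.
Factor out (r - 4): p(r) = (r - 4)·(r^2 + 10r).
The quadratic factors as (r + 10)·r.
Eigenvalues: -10, 0, 4.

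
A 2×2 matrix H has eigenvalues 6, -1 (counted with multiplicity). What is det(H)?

det(H) is the product of the eigenvalues: (6) · (-1) = -6.

-6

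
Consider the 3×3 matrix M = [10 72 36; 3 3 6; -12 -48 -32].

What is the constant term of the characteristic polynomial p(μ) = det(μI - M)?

p(0) = det(0·I − M) = det(−M) = (−1)^3·det(M).
det(M) = -240, so p(0) = 240.

240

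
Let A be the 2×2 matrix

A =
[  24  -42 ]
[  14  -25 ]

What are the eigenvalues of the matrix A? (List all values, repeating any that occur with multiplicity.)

-4, 3

det(A - sI) = (24 - s)(-25 - s) - (-42)·(14) = s^2 + s - 12.
This factors as (s + 4)·(s - 3) = 0.
Eigenvalues: -4, 3.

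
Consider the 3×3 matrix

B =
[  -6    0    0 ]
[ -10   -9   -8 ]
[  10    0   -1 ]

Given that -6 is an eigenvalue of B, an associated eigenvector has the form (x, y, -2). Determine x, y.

1, 2

We need (B + 6I)v = 0.
B + 6I = [[0, 0, 0], [-10, -3, -8], [10, 0, 5]].
Row 1: (0)·x + (0)·y + (0)·-2 = 0
Row 2: (-10)·x + (-3)·y + (-8)·-2 = 0
Row 3: (10)·x + (0)·y + (5)·-2 = 0
Solving gives x = 1, y = 2.
Check: B·(1, 2, -2) = (-6, -12, 12) = -6·(1, 2, -2).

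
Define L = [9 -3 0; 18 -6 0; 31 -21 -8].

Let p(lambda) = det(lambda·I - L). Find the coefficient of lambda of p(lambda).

-24

p(lambda) = lambda^3 + 5·lambda^2 - 24·lambda.
The coefficient of lambda is -24.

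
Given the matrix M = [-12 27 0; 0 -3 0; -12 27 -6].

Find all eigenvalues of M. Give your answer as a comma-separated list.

Set up det(μI - M) = 0.
Expanding the 3×3 determinant: p(μ) = μ^3 + 21μ^2 + 126μ + 216.
Try μ = -3: p(-3) = 0, so -3 is a root.
Dividing by (μ + 3) leaves μ^2 + 18μ + 72.
The quadratic factors as (μ + 12)·(μ + 6).
Eigenvalues: -12, -6, -3.

-12, -6, -3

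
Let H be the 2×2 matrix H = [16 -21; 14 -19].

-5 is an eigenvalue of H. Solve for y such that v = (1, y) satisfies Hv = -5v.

We need (H + 5I)v = 0.
H + 5I = [[21, -21], [14, -14]].
Row 1: (21)·1 + (-21)·y = 0
Row 2: (14)·1 + (-14)·y = 0
Solving gives y = 1.
Check: H·(1, 1) = (-5, -5) = -5·(1, 1).

1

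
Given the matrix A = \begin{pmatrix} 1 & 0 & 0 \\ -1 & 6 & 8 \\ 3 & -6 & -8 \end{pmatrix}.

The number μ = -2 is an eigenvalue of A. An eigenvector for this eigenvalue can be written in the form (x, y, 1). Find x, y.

0, -1

We need (A + 2I)v = 0.
A + 2I = [[3, 0, 0], [-1, 8, 8], [3, -6, -6]].
Row 1: (3)·x + (0)·y + (0)·1 = 0
Row 2: (-1)·x + (8)·y + (8)·1 = 0
Row 3: (3)·x + (-6)·y + (-6)·1 = 0
Solving gives x = 0, y = -1.
Check: A·(0, -1, 1) = (0, 2, -2) = -2·(0, -1, 1).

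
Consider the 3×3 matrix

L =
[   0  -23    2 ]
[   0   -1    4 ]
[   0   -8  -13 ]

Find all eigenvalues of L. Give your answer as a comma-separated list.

-9, -5, 0

Compute the characteristic polynomial p(r) = det(rI - L).
Expanding along the first row, p(r) = r^3 + 14r^2 + 45r.
Try r = -5: p(-5) = 0, so -5 is a root.
Dividing by (r + 5) leaves r^2 + 9r.
The quadratic factors as (r + 9)·r.
Eigenvalues: -9, -5, 0.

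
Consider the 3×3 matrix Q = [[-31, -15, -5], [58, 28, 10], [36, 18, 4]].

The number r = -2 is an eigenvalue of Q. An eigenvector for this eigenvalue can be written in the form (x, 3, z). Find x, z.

0, -9

We need (Q + 2I)v = 0.
Q + 2I = [[-29, -15, -5], [58, 30, 10], [36, 18, 6]].
Row 1: (-29)·x + (-15)·3 + (-5)·z = 0
Row 2: (58)·x + (30)·3 + (10)·z = 0
Row 3: (36)·x + (18)·3 + (6)·z = 0
Solving gives x = 0, z = -9.
Check: Q·(0, 3, -9) = (0, -6, 18) = -2·(0, 3, -9).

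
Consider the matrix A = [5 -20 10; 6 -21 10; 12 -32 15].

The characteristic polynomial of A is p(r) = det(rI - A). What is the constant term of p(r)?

-25

p(r) = r^3 + r^2 - 25r - 25.
The constant term is -25.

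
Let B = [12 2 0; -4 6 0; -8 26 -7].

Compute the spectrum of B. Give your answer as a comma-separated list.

-7, 8, 10

Set up det(lambda·I - B) = 0.
Cofactor expansion gives p(lambda) = lambda^3 - 11·lambda^2 - 46·lambda + 560.
Try lambda = -7: p(-7) = 0, so -7 is a root.
Factor out (lambda + 7): p(lambda) = (lambda + 7)·(lambda^2 - 18·lambda + 80).
The quadratic factors as (lambda - 8)·(lambda - 10).
Eigenvalues: -7, 8, 10.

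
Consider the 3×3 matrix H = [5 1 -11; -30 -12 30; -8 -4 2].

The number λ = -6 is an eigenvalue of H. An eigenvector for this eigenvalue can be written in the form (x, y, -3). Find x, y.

-3, 0

We need (H + 6I)v = 0.
H + 6I = [[11, 1, -11], [-30, -6, 30], [-8, -4, 8]].
Row 1: (11)·x + (1)·y + (-11)·-3 = 0
Row 2: (-30)·x + (-6)·y + (30)·-3 = 0
Row 3: (-8)·x + (-4)·y + (8)·-3 = 0
Solving gives x = -3, y = 0.
Check: H·(-3, 0, -3) = (18, 0, 18) = -6·(-3, 0, -3).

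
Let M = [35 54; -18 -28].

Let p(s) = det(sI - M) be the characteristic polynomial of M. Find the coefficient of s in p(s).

The coefficient of s of det(sI - M) is −trace(M).
trace(M) = (35) + (-28) = 7, so the coefficient is -7.

-7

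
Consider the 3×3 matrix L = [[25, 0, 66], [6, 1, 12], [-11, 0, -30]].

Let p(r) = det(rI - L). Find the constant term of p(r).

p(r) = r^3 + 4r^2 - 29r + 24.
The constant term is 24.

24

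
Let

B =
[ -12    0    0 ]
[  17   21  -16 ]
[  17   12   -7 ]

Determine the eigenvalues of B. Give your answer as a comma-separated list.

-12, 5, 9

The characteristic polynomial is p(λ) = det(λI - B).
Expanding along the first row, p(λ) = λ^3 - 2λ^2 - 123λ + 540.
Since p(5) = 0, λ = 5 is a root.
Factor out (λ - 5): p(λ) = (λ - 5)·(λ^2 + 3λ - 108).
The quadratic factors as (λ + 12)·(λ - 9).
Eigenvalues: -12, 5, 9.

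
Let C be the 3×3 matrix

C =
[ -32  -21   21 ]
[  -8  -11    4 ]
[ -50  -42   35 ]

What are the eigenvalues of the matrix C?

Compute the characteristic polynomial p(μ) = det(μI - C).
Cofactor expansion gives p(μ) = μ^3 + 8μ^2 - 103μ - 770.
Try μ = -7: p(-7) = 0, so -7 is a root.
Factor out (μ + 7): p(μ) = (μ + 7)·(μ^2 + μ - 110).
The quadratic factors as (μ + 11)·(μ - 10).
Eigenvalues: -11, -7, 10.

-11, -7, 10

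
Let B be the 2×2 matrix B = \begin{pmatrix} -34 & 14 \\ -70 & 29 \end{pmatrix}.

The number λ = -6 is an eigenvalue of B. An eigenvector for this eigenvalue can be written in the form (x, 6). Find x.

We need (B + 6I)v = 0.
B + 6I = [[-28, 14], [-70, 35]].
Row 1: (-28)·x + (14)·6 = 0
Row 2: (-70)·x + (35)·6 = 0
Solving gives x = 3.
Check: B·(3, 6) = (-18, -36) = -6·(3, 6).

3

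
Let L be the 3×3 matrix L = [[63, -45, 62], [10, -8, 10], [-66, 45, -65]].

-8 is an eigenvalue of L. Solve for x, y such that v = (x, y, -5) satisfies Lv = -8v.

We need (L + 8I)v = 0.
L + 8I = [[71, -45, 62], [10, 0, 10], [-66, 45, -57]].
Row 1: (71)·x + (-45)·y + (62)·-5 = 0
Row 2: (10)·x + (0)·y + (10)·-5 = 0
Row 3: (-66)·x + (45)·y + (-57)·-5 = 0
Solving gives x = 5, y = 1.
Check: L·(5, 1, -5) = (-40, -8, 40) = -8·(5, 1, -5).

5, 1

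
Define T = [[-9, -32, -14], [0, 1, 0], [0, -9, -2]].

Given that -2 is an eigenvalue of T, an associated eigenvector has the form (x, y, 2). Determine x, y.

We need (T + 2I)v = 0.
T + 2I = [[-7, -32, -14], [0, 3, 0], [0, -9, 0]].
Row 1: (-7)·x + (-32)·y + (-14)·2 = 0
Row 2: (0)·x + (3)·y + (0)·2 = 0
Row 3: (0)·x + (-9)·y + (0)·2 = 0
Solving gives x = -4, y = 0.
Check: T·(-4, 0, 2) = (8, 0, -4) = -2·(-4, 0, 2).

-4, 0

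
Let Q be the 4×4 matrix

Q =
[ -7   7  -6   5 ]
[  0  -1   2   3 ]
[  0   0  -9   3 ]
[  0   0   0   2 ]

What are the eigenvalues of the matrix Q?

Q is upper triangular, so its eigenvalues are the diagonal entries.
Diagonal: -7, -1, -9, 2.

-9, -7, -1, 2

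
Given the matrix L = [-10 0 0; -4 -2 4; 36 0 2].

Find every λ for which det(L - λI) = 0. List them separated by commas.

-10, -2, 2

The characteristic polynomial is p(lambda) = det(lambda·I - L).
Cofactor expansion gives p(lambda) = lambda^3 + 10·lambda^2 - 4·lambda - 40.
Since p(-10) = 0, lambda = -10 is a root.
Factor out (lambda + 10): p(lambda) = (lambda + 10)·(lambda^2 - 4).
The quadratic factors as (lambda + 2)·(lambda - 2).
Eigenvalues: -10, -2, 2.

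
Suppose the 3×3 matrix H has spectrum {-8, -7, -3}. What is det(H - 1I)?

-288

If H has eigenvalues -8, -7, -3, then H - 1I has eigenvalues -9, -8, -4.
det(H - 1I) = (-9) · (-8) · (-4) = -288.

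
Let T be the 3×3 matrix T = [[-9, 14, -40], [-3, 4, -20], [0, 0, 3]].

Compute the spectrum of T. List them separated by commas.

-3, -2, 3

The characteristic polynomial is p(λ) = det(λI - T).
Cofactor expansion gives p(λ) = λ^3 + 2λ^2 - 9λ - 18.
Rational-root test: λ = 3 gives p(3) = 0.
Dividing by (λ - 3) leaves λ^2 + 5λ + 6.
The quadratic factors as (λ + 3)·(λ + 2).
Eigenvalues: -3, -2, 3.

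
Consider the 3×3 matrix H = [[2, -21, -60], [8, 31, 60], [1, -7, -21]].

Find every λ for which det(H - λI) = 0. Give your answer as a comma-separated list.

Set up det(λI - H) = 0.
Cofactor expansion gives p(λ) = λ^3 - 12λ^2 + 17λ + 30.
Since p(3) = 0, λ = 3 is a root.
Dividing by (λ - 3) leaves λ^2 - 9λ - 10.
The quadratic factors as (λ + 1)·(λ - 10).
Eigenvalues: -1, 3, 10.

-1, 3, 10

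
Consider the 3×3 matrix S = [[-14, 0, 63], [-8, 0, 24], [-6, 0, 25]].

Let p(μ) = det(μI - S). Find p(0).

p(0) = det(0·I − S) = det(−S) = (−1)^3·det(S).
det(S) = 0, so p(0) = 0.

0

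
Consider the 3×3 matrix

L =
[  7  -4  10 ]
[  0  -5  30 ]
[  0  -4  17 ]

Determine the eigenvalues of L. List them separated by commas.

5, 7, 7

Compute the characteristic polynomial p(r) = det(rI - L).
Expanding the 3×3 determinant: p(r) = r^3 - 19r^2 + 119r - 245.
Try r = 7: p(7) = 0, so 7 is a root.
Dividing by (r - 7) leaves r^2 - 12r + 35.
The quadratic factors as (r - 5)·(r - 7).
Eigenvalues: 5, 7, 7.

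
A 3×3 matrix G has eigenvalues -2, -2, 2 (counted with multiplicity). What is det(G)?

8

det(G) is the product of the eigenvalues: (-2) · (-2) · (2) = 8.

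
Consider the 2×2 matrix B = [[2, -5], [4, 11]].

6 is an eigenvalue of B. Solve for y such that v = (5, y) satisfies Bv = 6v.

We need (B - 6I)v = 0.
B - 6I = [[-4, -5], [4, 5]].
Row 1: (-4)·5 + (-5)·y = 0
Row 2: (4)·5 + (5)·y = 0
Solving gives y = -4.
Check: B·(5, -4) = (30, -24) = 6·(5, -4).

-4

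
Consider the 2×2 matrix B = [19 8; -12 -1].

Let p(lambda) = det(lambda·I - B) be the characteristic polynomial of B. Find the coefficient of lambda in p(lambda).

-18

The coefficient of lambda of det(lambda·I - B) is −trace(B).
trace(B) = (19) + (-1) = 18, so the coefficient is -18.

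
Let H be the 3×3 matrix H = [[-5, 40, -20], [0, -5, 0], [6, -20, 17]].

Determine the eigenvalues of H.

-5, 5, 7

The characteristic polynomial is p(s) = det(sI - H).
Cofactor expansion gives p(s) = s^3 - 7s^2 - 25s + 175.
Rational-root test: s = 7 gives p(7) = 0.
Dividing by (s - 7) leaves s^2 - 25.
The quadratic factors as (s + 5)·(s - 5).
Eigenvalues: -5, 5, 7.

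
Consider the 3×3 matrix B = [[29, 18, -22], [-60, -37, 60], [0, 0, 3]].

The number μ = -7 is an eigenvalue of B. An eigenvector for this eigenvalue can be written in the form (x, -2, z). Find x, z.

1, 0

We need (B + 7I)v = 0.
B + 7I = [[36, 18, -22], [-60, -30, 60], [0, 0, 10]].
Row 1: (36)·x + (18)·-2 + (-22)·z = 0
Row 2: (-60)·x + (-30)·-2 + (60)·z = 0
Row 3: (0)·x + (0)·-2 + (10)·z = 0
Solving gives x = 1, z = 0.
Check: B·(1, -2, 0) = (-7, 14, 0) = -7·(1, -2, 0).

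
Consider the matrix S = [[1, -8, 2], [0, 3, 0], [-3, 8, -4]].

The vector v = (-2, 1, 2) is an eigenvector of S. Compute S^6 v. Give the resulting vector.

(-1458, 729, 1458)

First find the eigenvalue: Sv = (-6, 3, 6) = 3·(-2, 1, 2), so λ = 3.
Then S^6 v = λ^6·v = 3^6·(-2, 1, 2) = 729·(-2, 1, 2) = (-1458, 729, 1458).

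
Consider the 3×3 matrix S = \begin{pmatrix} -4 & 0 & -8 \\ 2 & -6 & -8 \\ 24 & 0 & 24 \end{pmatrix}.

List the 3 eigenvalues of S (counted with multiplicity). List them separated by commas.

-6, 8, 12

Compute the characteristic polynomial p(s) = det(sI - S).
Expanding the 3×3 determinant: p(s) = s^3 - 14s^2 - 24s + 576.
Try s = 8: p(8) = 0, so 8 is a root.
Factor out (s - 8): p(s) = (s - 8)·(s^2 - 6s - 72).
The quadratic factors as (s + 6)·(s - 12).
Eigenvalues: -6, 8, 12.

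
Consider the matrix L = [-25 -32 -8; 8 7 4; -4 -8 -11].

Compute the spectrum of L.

-11, -9, -9

Compute the characteristic polynomial p(λ) = det(λI - L).
Expanding along the first row, p(λ) = λ^3 + 29λ^2 + 279λ + 891.
Try λ = -9: p(-9) = 0, so -9 is a root.
Dividing by (λ + 9) leaves λ^2 + 20λ + 99.
The quadratic factors as (λ + 11)·(λ + 9).
Eigenvalues: -11, -9, -9.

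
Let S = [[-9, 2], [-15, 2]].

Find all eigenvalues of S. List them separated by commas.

det(S - λI) = (-9 - λ)(2 - λ) - (2)·(-15) = λ^2 + 7λ + 12.
This factors as (λ + 4)·(λ + 3) = 0.
Eigenvalues: -4, -3.

-4, -3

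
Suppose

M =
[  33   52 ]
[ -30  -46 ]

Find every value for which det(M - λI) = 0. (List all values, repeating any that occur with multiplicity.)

-7, -6

det(M - μI) = (33 - μ)(-46 - μ) - (52)·(-30) = μ^2 + 13μ + 42.
This factors as (μ + 7)·(μ + 6) = 0.
Eigenvalues: -7, -6.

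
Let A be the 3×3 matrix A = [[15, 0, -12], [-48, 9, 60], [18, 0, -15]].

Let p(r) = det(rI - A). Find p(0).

81

p(0) = det(0·I − A) = det(−A) = (−1)^3·det(A).
det(A) = -81, so p(0) = 81.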